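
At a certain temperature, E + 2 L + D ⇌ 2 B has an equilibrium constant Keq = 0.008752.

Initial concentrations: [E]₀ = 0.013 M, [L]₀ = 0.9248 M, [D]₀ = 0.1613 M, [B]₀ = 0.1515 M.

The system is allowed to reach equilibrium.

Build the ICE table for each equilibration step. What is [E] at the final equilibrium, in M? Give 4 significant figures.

[E]_eq = 0.08192 M

Q₀ = 12.8 vs Keq = 0.008752 ⇒ Q>K, reverse
Step 1:
                  E         L         D         B
  init        0.013    0.9248    0.1613    0.1515
  Δ         0.06892    0.1378   0.06892   -0.1378
  eq        0.08192     1.063    0.2302   0.01365
  solve Keq expr → x = -0.06892; check Q = 0.008752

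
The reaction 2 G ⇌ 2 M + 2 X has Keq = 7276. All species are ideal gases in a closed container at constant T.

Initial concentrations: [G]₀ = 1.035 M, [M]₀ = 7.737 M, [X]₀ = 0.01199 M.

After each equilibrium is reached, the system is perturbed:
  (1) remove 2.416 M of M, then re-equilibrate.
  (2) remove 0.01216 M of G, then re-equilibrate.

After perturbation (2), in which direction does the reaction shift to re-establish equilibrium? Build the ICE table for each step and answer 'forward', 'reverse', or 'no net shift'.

Direction: reverse

Q₀ = 0.008033 vs Keq = 7276 ⇒ Q<K, forward
Step 1:
                    G           M           X
  init          1.035       7.737     0.01199
  Δ           -0.9383      0.9383      0.9383
  eq          0.09665       8.675      0.9503
  solve Keq expr → x = 0.4692; check Q = 7276
Then remove 2.416 M of M.
Step 2:
                    G           M           X
  init        0.09665       6.259      0.9503
  Δ          -0.02481     0.02481     0.02481
  eq          0.07184       6.284      0.9751
  solve Keq expr → x = 0.01241; check Q = 7276
Then remove 0.01216 M of G.
Step 3:
                    G           M           X
  init        0.05968       6.284      0.9751
  Δ           0.01121    -0.01121    -0.01121
  eq          0.07089       6.273      0.9639
  solve Keq expr → x = -0.005604; check Q = 7276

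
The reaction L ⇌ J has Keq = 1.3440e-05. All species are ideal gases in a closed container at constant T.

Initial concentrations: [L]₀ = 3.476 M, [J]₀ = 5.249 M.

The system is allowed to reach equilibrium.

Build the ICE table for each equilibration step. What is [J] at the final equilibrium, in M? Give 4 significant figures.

[J]_eq = 1.1726e-04 M

Q₀ = 1.51 vs Keq = 1.3440e-05 ⇒ Q>K, reverse
Step 1:
                   L          J
  I            3.476      5.249
  C            5.249     -5.249
  E            8.725 1.1726e-04
  solve Keq expr → x = -5.249; check Q = 1.3440e-05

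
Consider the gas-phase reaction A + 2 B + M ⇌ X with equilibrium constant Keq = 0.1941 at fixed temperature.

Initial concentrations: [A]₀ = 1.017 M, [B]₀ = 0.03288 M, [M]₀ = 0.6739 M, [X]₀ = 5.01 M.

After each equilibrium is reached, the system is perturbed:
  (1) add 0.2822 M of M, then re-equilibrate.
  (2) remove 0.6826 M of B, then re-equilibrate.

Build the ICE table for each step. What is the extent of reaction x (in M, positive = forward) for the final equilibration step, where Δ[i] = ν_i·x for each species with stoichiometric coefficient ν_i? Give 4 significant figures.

Q₀ = 6762 vs Keq = 0.1941 ⇒ Q>K, reverse
Step 1:
                    A           B           M           X
  init          1.017     0.03288      0.6739        5.01
  Δ             1.124       2.248       1.124      -1.124
  eq            2.141       2.281       1.798       3.886
  solve Keq expr → x = -1.124; check Q = 0.1941
Then add 0.2822 M of M.
Step 2:
                    A           B           M           X
  init          2.141       2.281        2.08       3.886
  Δ          -0.04849    -0.09698    -0.04849     0.04849
  eq            2.092       2.184       2.032       3.935
  solve Keq expr → x = 0.04849; check Q = 0.1941
Then remove 0.6826 M of B.
Step 3:
                    A           B           M           X
  init          2.092       1.501       2.032       3.935
  Δ            0.2123      0.4246      0.2123     -0.2123
  eq            2.305       1.926       2.244       3.722
  solve Keq expr → x = -0.2123; check Q = 0.1941

x = -0.2123 M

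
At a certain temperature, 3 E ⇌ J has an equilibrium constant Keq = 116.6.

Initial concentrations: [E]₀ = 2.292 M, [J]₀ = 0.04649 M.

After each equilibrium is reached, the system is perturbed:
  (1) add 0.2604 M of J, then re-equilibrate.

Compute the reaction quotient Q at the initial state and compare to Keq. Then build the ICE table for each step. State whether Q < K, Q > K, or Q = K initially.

Q₀ = 0.003861; Q < K (proceeds forward)

Q₀ = 0.003861 vs Keq = 116.6 ⇒ Q<K, forward
Step 1:
                    E           J
  I             2.292     0.04649
  C            -2.106       0.702
  E            0.1859      0.7485
  solve Keq expr → x = 0.702; check Q = 116.6
Then add 0.2604 M of J.
Step 2:
                    E           J
  I            0.1859       1.009
  C           0.01902   -0.006338
  E            0.2049       1.003
  solve Keq expr → x = -0.006338; check Q = 116.6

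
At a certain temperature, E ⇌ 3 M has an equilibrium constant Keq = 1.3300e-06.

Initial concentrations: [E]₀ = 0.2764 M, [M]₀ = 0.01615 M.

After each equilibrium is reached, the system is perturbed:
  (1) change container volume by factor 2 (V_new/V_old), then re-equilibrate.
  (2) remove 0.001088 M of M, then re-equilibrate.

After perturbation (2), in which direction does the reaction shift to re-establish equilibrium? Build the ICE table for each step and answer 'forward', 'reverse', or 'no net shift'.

Q₀ = 1.5240e-05 vs Keq = 1.3300e-06 ⇒ Q>K, reverse
Step 1:
                   E          M
  init        0.2764    0.01615
  Δ         0.002987  -0.008961
  eq          0.2794   0.007189
  solve Keq expr → x = -0.002987; check Q = 1.3300e-06
Then change container volume by factor 2 (V_new/V_old).
Step 2:
                   E          M
  init        0.1397   0.003595
  Δ       -7.0065e-04   0.002102
  eq           0.139   0.005697
  solve Keq expr → x = 7.0065e-04; check Q = 1.3300e-06
Then remove 0.001088 M of M.
Step 3:
                   E          M
  init         0.139   0.004609
  Δ       -3.6102e-04   0.001083
  eq          0.1386   0.005692
  solve Keq expr → x = 3.6102e-04; check Q = 1.3300e-06

Direction: forward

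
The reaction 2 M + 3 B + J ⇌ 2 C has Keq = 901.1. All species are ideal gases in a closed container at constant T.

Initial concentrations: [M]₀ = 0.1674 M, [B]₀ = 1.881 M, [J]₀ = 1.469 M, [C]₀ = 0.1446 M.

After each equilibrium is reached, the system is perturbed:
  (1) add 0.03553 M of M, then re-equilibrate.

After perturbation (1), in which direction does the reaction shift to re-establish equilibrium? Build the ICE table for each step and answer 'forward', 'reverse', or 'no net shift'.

Direction: forward

Q₀ = 0.07632 vs Keq = 901.1 ⇒ Q<K, forward
Step 1:
                   M          B          J          C
  init        0.1674      1.881      1.469     0.1446
  Δ          -0.1632    -0.2449   -0.08162     0.1632
  eq         0.00416      1.636      1.387     0.3078
  solve Keq expr → x = 0.08162; check Q = 901.1
Then add 0.03553 M of M.
Step 2:
                   M          B          J          C
  init       0.03969      1.636      1.387     0.3078
  Δ          -0.0348    -0.0522    -0.0174     0.0348
  eq        0.004892      1.584       1.37     0.3426
  solve Keq expr → x = 0.0174; check Q = 901.1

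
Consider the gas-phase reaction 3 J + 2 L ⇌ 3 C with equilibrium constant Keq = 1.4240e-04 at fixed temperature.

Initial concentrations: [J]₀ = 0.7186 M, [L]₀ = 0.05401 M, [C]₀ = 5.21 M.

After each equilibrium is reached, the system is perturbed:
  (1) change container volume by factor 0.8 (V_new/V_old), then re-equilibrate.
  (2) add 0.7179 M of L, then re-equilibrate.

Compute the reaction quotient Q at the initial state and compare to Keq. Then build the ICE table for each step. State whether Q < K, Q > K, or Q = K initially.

Q₀ = 1.3065e+05 vs Keq = 1.4240e-04 ⇒ Q>K, reverse
Step 1:
                   J          L          C
  Initial     0.7186    0.05401       5.21
  Change       4.614      3.076     -4.614
  Equil        5.333       3.13     0.5959
  solve Keq expr → x = -1.538; check Q = 1.4240e-04
Then change container volume by factor 0.8 (V_new/V_old).
Step 2:
                   J          L          C
  Initial      6.666      3.913     0.7448
  Change    -0.09739   -0.06493    0.09739
  Equil        6.569      3.848     0.8422
  solve Keq expr → x = 0.03246; check Q = 1.4240e-04
Then add 0.7179 M of L.
Step 3:
                   J          L          C
  Initial      6.569      4.566     0.8422
  Change    -0.08241   -0.05494    0.08241
  Equil        6.486      4.511     0.9247
  solve Keq expr → x = 0.02747; check Q = 1.4240e-04

Q₀ = 1.3065e+05; Q > K (proceeds reverse)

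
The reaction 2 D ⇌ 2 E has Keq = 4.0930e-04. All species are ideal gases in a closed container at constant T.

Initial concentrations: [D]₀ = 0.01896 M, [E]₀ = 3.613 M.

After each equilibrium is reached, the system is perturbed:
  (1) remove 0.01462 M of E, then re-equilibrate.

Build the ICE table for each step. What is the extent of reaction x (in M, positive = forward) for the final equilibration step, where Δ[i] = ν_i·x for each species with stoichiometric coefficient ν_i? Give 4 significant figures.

x = 0.007165 M

Q₀ = 3.6313e+04 vs Keq = 4.0930e-04 ⇒ Q>K, reverse
Step 1:
                   D          E
  I          0.01896      3.613
  C            3.541     -3.541
  E             3.56    0.07202
  solve Keq expr → x = -1.77; check Q = 4.0930e-04
Then remove 0.01462 M of E.
Step 2:
                   D          E
  I             3.56     0.0574
  C         -0.01433    0.01433
  E            3.546    0.07173
  solve Keq expr → x = 0.007165; check Q = 4.0930e-04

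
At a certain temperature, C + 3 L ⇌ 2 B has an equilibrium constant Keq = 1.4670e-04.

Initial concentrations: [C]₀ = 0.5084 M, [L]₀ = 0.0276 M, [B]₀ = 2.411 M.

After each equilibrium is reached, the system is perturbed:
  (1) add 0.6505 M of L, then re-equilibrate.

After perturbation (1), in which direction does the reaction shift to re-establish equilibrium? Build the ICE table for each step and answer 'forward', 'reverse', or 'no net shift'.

Direction: forward

Q₀ = 5.4383e+05 vs Keq = 1.4670e-04 ⇒ Q>K, reverse
Step 1:
                   C          L          B
  Initial     0.5084     0.0276      2.411
  Change       1.155      3.464     -2.309
  Equil        1.663      3.491     0.1019
  solve Keq expr → x = -1.155; check Q = 1.4670e-04
Then add 0.6505 M of L.
Step 2:
                   C          L          B
  Initial      1.663      4.142     0.1019
  Change    -0.01364   -0.04093    0.02728
  Equil        1.649      4.101     0.1292
  solve Keq expr → x = 0.01364; check Q = 1.4670e-04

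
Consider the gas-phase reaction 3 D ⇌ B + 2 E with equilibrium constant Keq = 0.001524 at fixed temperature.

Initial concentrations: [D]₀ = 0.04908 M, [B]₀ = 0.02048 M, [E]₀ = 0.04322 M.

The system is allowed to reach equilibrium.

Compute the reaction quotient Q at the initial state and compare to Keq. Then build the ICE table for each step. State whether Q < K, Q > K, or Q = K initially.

Q₀ = 0.3236; Q > K (proceeds reverse)

Q₀ = 0.3236 vs Keq = 0.001524 ⇒ Q>K, reverse
Step 1:
                  D         B         E
  I         0.04908   0.02048   0.04322
  C          0.0435   -0.0145    -0.029
  E         0.09258   0.00598   0.01422
  solve Keq expr → x = -0.0145; check Q = 0.001524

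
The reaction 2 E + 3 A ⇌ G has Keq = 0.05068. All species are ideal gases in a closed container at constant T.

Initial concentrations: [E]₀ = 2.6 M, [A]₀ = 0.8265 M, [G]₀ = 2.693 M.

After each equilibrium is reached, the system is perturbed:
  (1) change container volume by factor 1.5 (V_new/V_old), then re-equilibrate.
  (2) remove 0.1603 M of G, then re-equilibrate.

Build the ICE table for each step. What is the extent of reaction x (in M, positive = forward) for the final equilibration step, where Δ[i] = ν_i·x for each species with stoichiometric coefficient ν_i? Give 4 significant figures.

x = 0.0151 M

Q₀ = 0.7056 vs Keq = 0.05068 ⇒ Q>K, reverse
Step 1:
                   E          A          G
  Initial        2.6     0.8265      2.693
  Change      0.5684     0.8527    -0.2842
  Equil        3.168      1.679      2.409
  solve Keq expr → x = -0.2842; check Q = 0.05068
Then change container volume by factor 1.5 (V_new/V_old).
Step 2:
                   E          A          G
  Initial      2.112      1.119      1.606
  Change      0.3619     0.5428    -0.1809
  Equil        2.474      1.662      1.425
  solve Keq expr → x = -0.1809; check Q = 0.05068
Then remove 0.1603 M of G.
Step 3:
                   E          A          G
  Initial      2.474      1.662      1.265
  Change    -0.03021   -0.04531     0.0151
  Equil        2.444      1.617       1.28
  solve Keq expr → x = 0.0151; check Q = 0.05068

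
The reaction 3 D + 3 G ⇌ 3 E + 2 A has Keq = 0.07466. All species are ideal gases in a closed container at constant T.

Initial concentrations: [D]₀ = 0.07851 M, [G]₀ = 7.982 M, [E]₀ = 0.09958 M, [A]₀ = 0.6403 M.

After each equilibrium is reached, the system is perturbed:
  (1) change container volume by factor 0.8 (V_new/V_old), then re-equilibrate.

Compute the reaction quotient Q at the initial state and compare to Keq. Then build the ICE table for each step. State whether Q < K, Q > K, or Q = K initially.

Q₀ = 0.001645; Q < K (proceeds forward)

Q₀ = 0.001645 vs Keq = 0.07466 ⇒ Q<K, forward
Step 1:
                  D         G         E         A
  Initial   0.07851     7.982   0.09958    0.6403
  Change    -0.0453   -0.0453    0.0453    0.0302
  Equil     0.03321     7.937    0.1449    0.6705
  solve Keq expr → x = 0.0151; check Q = 0.07466
Then change container volume by factor 0.8 (V_new/V_old).
Step 2:
                  D         G         E         A
  Initial   0.04151     9.921    0.1811    0.8381
  Change  -0.002405 -0.002405  0.002405  0.001603
  Equil     0.03911     9.918    0.1835    0.8397
  solve Keq expr → x = 8.0158e-04; check Q = 0.07466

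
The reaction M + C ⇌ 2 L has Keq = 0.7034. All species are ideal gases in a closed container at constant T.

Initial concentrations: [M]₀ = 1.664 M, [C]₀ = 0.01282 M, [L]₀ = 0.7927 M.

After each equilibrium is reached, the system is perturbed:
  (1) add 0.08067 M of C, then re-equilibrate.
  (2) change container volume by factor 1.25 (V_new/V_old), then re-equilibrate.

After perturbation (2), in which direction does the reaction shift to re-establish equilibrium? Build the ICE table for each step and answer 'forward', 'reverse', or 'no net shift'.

Direction: no net shift

Q₀ = 29.46 vs Keq = 0.7034 ⇒ Q>K, reverse
Step 1:
                   M          C          L
  Initial      1.664    0.01282     0.7927
  Change      0.1605     0.1605     -0.321
  Equil        1.825     0.1733     0.4717
  solve Keq expr → x = -0.1605; check Q = 0.7034
Then add 0.08067 M of C.
Step 2:
                   M          C          L
  Initial      1.825      0.254     0.4717
  Change    -0.03003   -0.03003    0.06006
  Equil        1.794      0.224     0.5317
  solve Keq expr → x = 0.03003; check Q = 0.7034
Then change container volume by factor 1.25 (V_new/V_old).
Step 3:
                   M          C          L
  Initial      1.436     0.1792     0.4254
  Change           0          0          0
  Equil        1.436     0.1792     0.4254
  solve Keq expr → x = 0; check Q = 0.7034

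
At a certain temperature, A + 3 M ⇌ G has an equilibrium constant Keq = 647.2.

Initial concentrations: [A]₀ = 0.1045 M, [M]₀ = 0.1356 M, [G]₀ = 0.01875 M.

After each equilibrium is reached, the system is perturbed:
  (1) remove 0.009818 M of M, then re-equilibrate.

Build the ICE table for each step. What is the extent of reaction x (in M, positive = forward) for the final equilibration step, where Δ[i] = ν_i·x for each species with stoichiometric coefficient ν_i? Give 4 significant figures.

Q₀ = 71.96 vs Keq = 647.2 ⇒ Q<K, forward
Step 1:
                   A          M          G
  Initial     0.1045     0.1356    0.01875
  Change    -0.01671   -0.05014    0.01671
  Equil      0.08779    0.08546    0.03546
  solve Keq expr → x = 0.01671; check Q = 647.2
Then remove 0.009818 M of M.
Step 2:
                   A          M          G
  Initial    0.08779    0.07564    0.03546
  Change    0.002375   0.007126  -0.002375
  Equil      0.09016    0.08277    0.03309
  solve Keq expr → x = -0.002375; check Q = 647.2

x = -0.002375 M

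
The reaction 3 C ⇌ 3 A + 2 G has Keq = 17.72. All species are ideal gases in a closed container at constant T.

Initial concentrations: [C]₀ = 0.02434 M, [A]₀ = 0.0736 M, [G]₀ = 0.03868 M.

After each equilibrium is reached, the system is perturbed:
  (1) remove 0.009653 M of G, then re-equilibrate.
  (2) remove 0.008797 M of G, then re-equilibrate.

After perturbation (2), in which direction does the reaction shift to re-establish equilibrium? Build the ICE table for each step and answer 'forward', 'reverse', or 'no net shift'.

Q₀ = 0.04137 vs Keq = 17.72 ⇒ Q<K, forward
Step 1:
                  C         A         G
  init      0.02434    0.0736   0.03868
  Δ         -0.0194    0.0194   0.01293
  eq       0.004945     0.093   0.05161
  solve Keq expr → x = 0.006465; check Q = 17.72
Then remove 0.009653 M of G.
Step 2:
                  C         A         G
  init     0.004945     0.093   0.04196
  Δ       -5.8377e-04 5.8377e-04 3.8918e-04
  eq       0.004361   0.09358   0.04235
  solve Keq expr → x = 1.9459e-04; check Q = 17.72
Then remove 0.008797 M of G.
Step 3:
                  C         A         G
  init     0.004361   0.09358   0.03355
  Δ       -5.7551e-04 5.7551e-04 3.8367e-04
  eq       0.003785   0.09415   0.03393
  solve Keq expr → x = 1.9184e-04; check Q = 17.72

Direction: forward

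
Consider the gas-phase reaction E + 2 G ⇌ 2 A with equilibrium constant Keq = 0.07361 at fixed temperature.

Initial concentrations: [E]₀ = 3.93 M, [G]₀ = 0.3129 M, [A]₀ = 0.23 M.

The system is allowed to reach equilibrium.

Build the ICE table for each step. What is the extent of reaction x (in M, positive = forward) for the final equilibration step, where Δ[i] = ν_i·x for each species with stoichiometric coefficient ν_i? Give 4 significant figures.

Q₀ = 0.1375 vs Keq = 0.07361 ⇒ Q>K, reverse
Step 1:
                  E         G         A
  init         3.93    0.3129      0.23
  Δ         0.01991   0.03981  -0.03981
  eq           3.95    0.3527    0.1902
  solve Keq expr → x = -0.01991; check Q = 0.07361

x = -0.01991 M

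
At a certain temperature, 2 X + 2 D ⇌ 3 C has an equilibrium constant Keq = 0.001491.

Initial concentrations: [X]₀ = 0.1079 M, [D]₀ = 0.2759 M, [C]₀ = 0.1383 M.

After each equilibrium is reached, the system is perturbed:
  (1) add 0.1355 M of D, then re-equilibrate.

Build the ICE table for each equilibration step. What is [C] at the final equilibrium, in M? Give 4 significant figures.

Q₀ = 2.985 vs Keq = 0.001491 ⇒ Q>K, reverse
Step 1:
                    X           D           C
  Initial      0.1079      0.2759      0.1383
  Change      0.07967     0.07967     -0.1195
  Equil        0.1876      0.3556     0.01879
  solve Keq expr → x = -0.03984; check Q = 0.001491
Then add 0.1355 M of D.
Step 2:
                    X           D           C
  Initial      0.1876      0.4911     0.01879
  Change    -0.002795   -0.002795    0.004193
  Equil        0.1848      0.4883     0.02298
  solve Keq expr → x = 0.001398; check Q = 0.001491

[C]_eq = 0.02298 M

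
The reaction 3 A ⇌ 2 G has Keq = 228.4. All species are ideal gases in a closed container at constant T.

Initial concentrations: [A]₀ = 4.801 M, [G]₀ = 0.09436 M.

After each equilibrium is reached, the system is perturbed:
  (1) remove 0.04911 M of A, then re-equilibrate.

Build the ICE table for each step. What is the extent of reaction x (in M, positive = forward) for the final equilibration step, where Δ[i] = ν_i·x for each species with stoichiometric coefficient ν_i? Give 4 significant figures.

Q₀ = 8.0460e-05 vs Keq = 228.4 ⇒ Q<K, forward
Step 1:
                    A           G
  I             4.801     0.09436
  C            -4.456       2.971
  E            0.3452       3.065
  solve Keq expr → x = 1.485; check Q = 228.4
Then remove 0.04911 M of A.
Step 2:
                    A           G
  I            0.2961       3.065
  C           0.04677    -0.03118
  E            0.3428       3.034
  solve Keq expr → x = -0.01559; check Q = 228.4

x = -0.01559 M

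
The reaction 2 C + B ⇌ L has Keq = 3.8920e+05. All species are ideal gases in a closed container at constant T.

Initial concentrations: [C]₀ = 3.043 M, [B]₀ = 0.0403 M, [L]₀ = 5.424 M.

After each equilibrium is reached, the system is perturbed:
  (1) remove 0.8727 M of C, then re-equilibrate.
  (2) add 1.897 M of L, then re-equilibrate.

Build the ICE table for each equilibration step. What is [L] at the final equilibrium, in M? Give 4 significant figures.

Q₀ = 14.53 vs Keq = 3.8920e+05 ⇒ Q<K, forward
Step 1:
                  C         B         L
  I           3.043    0.0403     5.424
  C         -0.0806   -0.0403    0.0403
  E           2.962 1.5998e-06     5.464
  solve Keq expr → x = 0.0403; check Q = 3.8920e+05
Then remove 0.8727 M of C.
Step 2:
                  C         B         L
  I            2.09 1.5998e-06     5.464
  C       3.2305e-06 1.6152e-06 -1.6152e-06
  E            2.09 3.2151e-06     5.464
  solve Keq expr → x = -1.6152e-06; check Q = 3.8920e+05
Then add 1.897 M of L.
Step 3:
                  C         B         L
  I            2.09 3.2151e-06     7.361
  C       2.2323e-06 1.1161e-06 -1.1161e-06
  E            2.09 4.3312e-06     7.361
  solve Keq expr → x = -1.1161e-06; check Q = 3.8920e+05

[L]_eq = 7.361 M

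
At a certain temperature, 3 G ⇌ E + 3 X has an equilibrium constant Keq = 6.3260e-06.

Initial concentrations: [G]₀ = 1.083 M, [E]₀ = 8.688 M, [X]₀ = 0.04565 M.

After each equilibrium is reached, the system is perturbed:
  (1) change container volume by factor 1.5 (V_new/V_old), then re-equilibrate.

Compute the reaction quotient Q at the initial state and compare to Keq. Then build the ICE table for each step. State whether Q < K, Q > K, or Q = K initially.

Q₀ = 6.5066e-04 vs Keq = 6.3260e-06 ⇒ Q>K, reverse
Step 1:
                   G          E          X
  Initial      1.083      8.688    0.04565
  Change     0.03558   -0.01186   -0.03558
  Equil        1.119      8.676    0.01007
  solve Keq expr → x = -0.01186; check Q = 6.3260e-06
Then change container volume by factor 1.5 (V_new/V_old).
Step 2:
                   G          E          X
  Initial     0.7457      5.784   0.006712
  Change  -9.6126e-04 3.2042e-04 9.6126e-04
  Equil       0.7448      5.784   0.007673
  solve Keq expr → x = 3.2042e-04; check Q = 6.3260e-06

Q₀ = 6.5066e-04; Q > K (proceeds reverse)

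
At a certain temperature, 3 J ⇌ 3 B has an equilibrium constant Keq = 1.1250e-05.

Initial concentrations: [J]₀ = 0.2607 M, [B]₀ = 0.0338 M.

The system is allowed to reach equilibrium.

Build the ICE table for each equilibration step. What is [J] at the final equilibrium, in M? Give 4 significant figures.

[J]_eq = 0.288 M

Q₀ = 0.002179 vs Keq = 1.1250e-05 ⇒ Q>K, reverse
Step 1:
                   J          B
  init        0.2607     0.0338
  Δ          0.02735   -0.02735
  eq           0.288   0.006454
  solve Keq expr → x = -0.009115; check Q = 1.1250e-05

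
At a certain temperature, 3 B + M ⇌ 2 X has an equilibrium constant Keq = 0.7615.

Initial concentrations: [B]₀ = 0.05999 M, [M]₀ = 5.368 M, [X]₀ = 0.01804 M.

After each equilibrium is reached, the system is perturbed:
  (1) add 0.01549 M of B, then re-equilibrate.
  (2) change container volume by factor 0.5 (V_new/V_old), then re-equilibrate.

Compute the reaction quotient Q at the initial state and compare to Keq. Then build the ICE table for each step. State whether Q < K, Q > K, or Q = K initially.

Q₀ = 0.2808; Q < K (proceeds forward)

Q₀ = 0.2808 vs Keq = 0.7615 ⇒ Q<K, forward
Step 1:
                   B          M          X
  Initial    0.05999      5.368    0.01804
  Change   -0.008433  -0.002811   0.005622
  Equil      0.05156      5.365    0.02366
  solve Keq expr → x = 0.002811; check Q = 0.7615
Then add 0.01549 M of B.
Step 2:
                   B          M          X
  Initial    0.06705      5.365    0.02366
  Change   -0.007999  -0.002666   0.005333
  Equil      0.05905      5.363    0.02899
  solve Keq expr → x = 0.002666; check Q = 0.7615
Then change container volume by factor 0.5 (V_new/V_old).
Step 3:
                   B          M          X
  Initial     0.1181      10.73    0.05799
  Change     -0.0283  -0.009435    0.01887
  Equil      0.08979      10.72    0.07686
  solve Keq expr → x = 0.009435; check Q = 0.7615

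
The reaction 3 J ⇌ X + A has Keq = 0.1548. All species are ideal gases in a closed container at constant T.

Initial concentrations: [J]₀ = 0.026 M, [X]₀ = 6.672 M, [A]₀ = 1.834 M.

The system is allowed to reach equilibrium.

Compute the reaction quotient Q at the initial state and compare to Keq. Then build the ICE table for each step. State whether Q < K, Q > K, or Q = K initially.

Q₀ = 6.9620e+05 vs Keq = 0.1548 ⇒ Q>K, reverse
Step 1:
                    J           X           A
  init          0.026       6.672       1.834
  Δ             3.068      -1.023      -1.023
  eq            3.094       5.649      0.8114
  solve Keq expr → x = -1.023; check Q = 0.1548

Q₀ = 6.9620e+05; Q > K (proceeds reverse)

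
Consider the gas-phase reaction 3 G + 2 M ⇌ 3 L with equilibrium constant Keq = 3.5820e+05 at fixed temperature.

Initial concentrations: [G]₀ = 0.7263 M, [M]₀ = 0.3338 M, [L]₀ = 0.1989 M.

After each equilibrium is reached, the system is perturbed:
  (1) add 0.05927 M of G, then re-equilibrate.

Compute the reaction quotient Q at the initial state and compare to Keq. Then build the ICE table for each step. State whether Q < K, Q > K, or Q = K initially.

Q₀ = 0.1843 vs Keq = 3.5820e+05 ⇒ Q<K, forward
Step 1:
                    G           M           L
  Initial      0.7263      0.3338      0.1989
  Change      -0.4884     -0.3256      0.4884
  Equil        0.2379    0.008204      0.6873
  solve Keq expr → x = 0.1628; check Q = 3.5820e+05
Then add 0.05927 M of G.
Step 2:
                    G           M           L
  Initial      0.2972    0.008204      0.6873
  Change    -0.003279   -0.002186    0.003279
  Equil        0.2939    0.006018      0.6906
  solve Keq expr → x = 0.001093; check Q = 3.5820e+05

Q₀ = 0.1843; Q < K (proceeds forward)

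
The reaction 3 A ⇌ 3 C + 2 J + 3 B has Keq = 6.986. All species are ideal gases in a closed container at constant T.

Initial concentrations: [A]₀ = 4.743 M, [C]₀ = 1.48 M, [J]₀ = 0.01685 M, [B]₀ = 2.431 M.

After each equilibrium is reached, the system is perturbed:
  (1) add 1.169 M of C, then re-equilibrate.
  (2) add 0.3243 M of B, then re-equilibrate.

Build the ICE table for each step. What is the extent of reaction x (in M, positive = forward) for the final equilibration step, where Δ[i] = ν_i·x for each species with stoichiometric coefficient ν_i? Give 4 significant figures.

Q₀ = 1.2393e-04 vs Keq = 6.986 ⇒ Q<K, forward
Step 1:
                   A          C          J          B
  Initial      4.743       1.48    0.01685      2.431
  Change      -1.051      1.051     0.7003      1.051
  Equil        3.692      2.531     0.7172      3.482
  solve Keq expr → x = 0.3502; check Q = 6.986
Then add 1.169 M of C.
Step 2:
                   A          C          J          B
  Initial      3.692        3.7     0.7172      3.482
  Change      0.2461    -0.2461     -0.164    -0.2461
  Equil        3.939      3.453     0.5531      3.235
  solve Keq expr → x = -0.08202; check Q = 6.986
Then add 0.3243 M of B.
Step 3:
                   A          C          J          B
  Initial      3.939      3.453     0.5531       3.56
  Change     0.05754   -0.05754   -0.03836   -0.05754
  Equil        3.996      3.396     0.5148      3.502
  solve Keq expr → x = -0.01918; check Q = 6.986

x = -0.01918 M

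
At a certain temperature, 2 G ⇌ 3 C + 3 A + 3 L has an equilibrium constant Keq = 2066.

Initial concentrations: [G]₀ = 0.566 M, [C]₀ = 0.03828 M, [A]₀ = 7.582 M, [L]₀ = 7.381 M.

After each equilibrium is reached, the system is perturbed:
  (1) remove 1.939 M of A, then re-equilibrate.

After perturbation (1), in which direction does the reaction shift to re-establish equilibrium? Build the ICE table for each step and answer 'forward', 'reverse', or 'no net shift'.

Direction: forward

Q₀ = 30.69 vs Keq = 2066 ⇒ Q<K, forward
Step 1:
                    G           C           A           L
  init          0.566     0.03828       7.582       7.381
  Δ          -0.06736       0.101       0.101       0.101
  eq           0.4986      0.1393       7.683       7.482
  solve Keq expr → x = 0.03368; check Q = 2066
Then remove 1.939 M of A.
Step 2:
                    G           C           A           L
  init         0.4986      0.1393       5.744       7.482
  Δ          -0.02565     0.03847     0.03847     0.03847
  eq            0.473      0.1778       5.783       7.521
  solve Keq expr → x = 0.01282; check Q = 2066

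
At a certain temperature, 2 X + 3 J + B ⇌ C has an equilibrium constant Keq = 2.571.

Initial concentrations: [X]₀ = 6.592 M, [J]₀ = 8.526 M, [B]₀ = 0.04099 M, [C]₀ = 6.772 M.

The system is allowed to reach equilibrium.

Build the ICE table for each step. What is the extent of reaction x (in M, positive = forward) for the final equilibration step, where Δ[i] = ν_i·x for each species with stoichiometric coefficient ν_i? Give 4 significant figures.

x = 0.04088 M

Q₀ = 0.006134 vs Keq = 2.571 ⇒ Q<K, forward
Step 1:
                    X           J           B           C
  init          6.592       8.526     0.04099       6.772
  Δ          -0.08177     -0.1227    -0.04088     0.04088
  eq             6.51       8.403  1.0536e-04       6.813
  solve Keq expr → x = 0.04088; check Q = 2.571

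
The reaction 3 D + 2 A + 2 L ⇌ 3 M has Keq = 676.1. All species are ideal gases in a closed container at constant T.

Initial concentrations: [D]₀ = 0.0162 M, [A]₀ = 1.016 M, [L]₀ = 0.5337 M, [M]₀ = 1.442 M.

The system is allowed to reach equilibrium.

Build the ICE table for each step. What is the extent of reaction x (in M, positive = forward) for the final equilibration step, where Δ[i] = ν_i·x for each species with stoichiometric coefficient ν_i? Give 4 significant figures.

Q₀ = 2.3987e+06 vs Keq = 676.1 ⇒ Q>K, reverse
Step 1:
                    D           A           L           M
  init         0.0162       1.016      0.5337       1.442
  Δ            0.1643      0.1096      0.1096     -0.1643
  eq           0.1805       1.126      0.6433       1.278
  solve Keq expr → x = -0.05478; check Q = 676.1

x = -0.05478 M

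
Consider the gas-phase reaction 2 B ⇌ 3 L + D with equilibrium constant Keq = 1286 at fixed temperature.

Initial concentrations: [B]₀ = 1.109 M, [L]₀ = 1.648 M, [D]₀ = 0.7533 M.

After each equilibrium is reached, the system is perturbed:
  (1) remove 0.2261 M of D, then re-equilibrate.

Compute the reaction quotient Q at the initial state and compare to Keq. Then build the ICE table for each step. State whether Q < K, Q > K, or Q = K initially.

Q₀ = 2.741; Q < K (proceeds forward)

Q₀ = 2.741 vs Keq = 1286 ⇒ Q<K, forward
Step 1:
                  B         L         D
  init        1.109     1.648    0.7533
  Δ         -0.9435     1.415    0.4718
  eq         0.1655     3.063     1.225
  solve Keq expr → x = 0.4718; check Q = 1286
Then remove 0.2261 M of D.
Step 2:
                  B         L         D
  init       0.1655     3.063     0.999
  Δ        -0.01398   0.02098  0.006992
  eq         0.1515     3.084     1.006
  solve Keq expr → x = 0.006992; check Q = 1286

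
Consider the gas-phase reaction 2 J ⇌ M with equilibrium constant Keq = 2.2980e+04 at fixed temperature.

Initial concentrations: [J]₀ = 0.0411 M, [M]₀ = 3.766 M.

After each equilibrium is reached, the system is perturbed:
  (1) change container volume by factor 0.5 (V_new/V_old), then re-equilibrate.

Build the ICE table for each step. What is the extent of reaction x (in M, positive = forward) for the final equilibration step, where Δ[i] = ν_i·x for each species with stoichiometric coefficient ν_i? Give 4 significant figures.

Q₀ = 2229 vs Keq = 2.2980e+04 ⇒ Q<K, forward
Step 1:
                  J         M
  I          0.0411     3.766
  C        -0.02827   0.01414
  E         0.01283      3.78
  solve Keq expr → x = 0.01414; check Q = 2.2980e+04
Then change container volume by factor 0.5 (V_new/V_old).
Step 2:
                  J         M
  I         0.02565      7.56
  C       -0.007509  0.003754
  E         0.01814     7.564
  solve Keq expr → x = 0.003754; check Q = 2.2980e+04

x = 0.003754 M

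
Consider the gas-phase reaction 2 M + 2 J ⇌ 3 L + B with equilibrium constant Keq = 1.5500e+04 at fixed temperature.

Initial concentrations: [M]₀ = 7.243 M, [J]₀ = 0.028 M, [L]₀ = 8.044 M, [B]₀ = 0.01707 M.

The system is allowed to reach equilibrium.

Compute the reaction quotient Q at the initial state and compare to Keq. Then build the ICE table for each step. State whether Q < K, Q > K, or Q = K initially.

Q₀ = 216; Q < K (proceeds forward)

Q₀ = 216 vs Keq = 1.5500e+04 ⇒ Q<K, forward
Step 1:
                    M           J           L           B
  init          7.243       0.028       8.044     0.01707
  Δ          -0.02366    -0.02366     0.03548     0.01183
  eq            7.219    0.004344       8.079      0.0289
  solve Keq expr → x = 0.01183; check Q = 1.5500e+04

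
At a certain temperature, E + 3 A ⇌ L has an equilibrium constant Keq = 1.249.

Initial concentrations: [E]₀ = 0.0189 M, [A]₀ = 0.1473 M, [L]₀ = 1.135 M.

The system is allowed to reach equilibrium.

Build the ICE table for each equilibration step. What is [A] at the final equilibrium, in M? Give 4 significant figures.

Q₀ = 1.8790e+04 vs Keq = 1.249 ⇒ Q>K, reverse
Step 1:
                   E          A          L
  Initial     0.0189     0.1473      1.135
  Change      0.3494      1.048    -0.3494
  Equil       0.3683      1.195     0.7856
  solve Keq expr → x = -0.3494; check Q = 1.249

[A]_eq = 1.195 M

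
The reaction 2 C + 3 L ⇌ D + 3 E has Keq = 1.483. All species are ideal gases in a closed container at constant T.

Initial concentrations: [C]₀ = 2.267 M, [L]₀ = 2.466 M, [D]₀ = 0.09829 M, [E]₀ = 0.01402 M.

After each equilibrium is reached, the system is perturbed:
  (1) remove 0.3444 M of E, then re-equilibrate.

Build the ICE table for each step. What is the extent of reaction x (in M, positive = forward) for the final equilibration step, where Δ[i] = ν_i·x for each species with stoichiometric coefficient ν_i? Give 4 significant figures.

Q₀ = 3.5146e-09 vs Keq = 1.483 ⇒ Q<K, forward
Step 1:
                    C           L           D           E
  I             2.267       2.466     0.09829     0.01402
  C            -1.003      -1.505      0.5016       1.505
  E             1.264      0.9611      0.5999       1.519
  solve Keq expr → x = 0.5016; check Q = 1.483
Then remove 0.3444 M of E.
Step 2:
                    C           L           D           E
  I             1.264      0.9611      0.5999       1.175
  C          -0.06971     -0.1046     0.03486      0.1046
  E             1.194      0.8565      0.6348       1.279
  solve Keq expr → x = 0.03486; check Q = 1.483

x = 0.03486 M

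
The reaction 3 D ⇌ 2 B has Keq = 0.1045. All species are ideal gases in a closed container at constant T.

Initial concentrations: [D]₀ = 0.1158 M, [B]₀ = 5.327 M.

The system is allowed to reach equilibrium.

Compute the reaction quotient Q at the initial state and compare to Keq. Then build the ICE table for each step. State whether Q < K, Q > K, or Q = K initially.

Q₀ = 1.8274e+04; Q > K (proceeds reverse)

Q₀ = 1.8274e+04 vs Keq = 0.1045 ⇒ Q>K, reverse
Step 1:
                    D           B
  I            0.1158       5.327
  C             3.976      -2.651
  E             4.092       2.676
  solve Keq expr → x = -1.325; check Q = 0.1045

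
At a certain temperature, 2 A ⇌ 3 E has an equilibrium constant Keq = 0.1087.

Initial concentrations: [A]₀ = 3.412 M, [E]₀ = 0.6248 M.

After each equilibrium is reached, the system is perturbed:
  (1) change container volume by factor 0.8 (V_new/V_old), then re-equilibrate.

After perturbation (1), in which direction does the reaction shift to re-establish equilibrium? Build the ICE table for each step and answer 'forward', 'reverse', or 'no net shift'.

Q₀ = 0.02095 vs Keq = 0.1087 ⇒ Q<K, forward
Step 1:
                    A           E
  init          3.412      0.6248
  Δ           -0.2665      0.3998
  eq            3.145       1.025
  solve Keq expr → x = 0.1333; check Q = 0.1087
Then change container volume by factor 0.8 (V_new/V_old).
Step 2:
                    A           E
  init          3.932       1.281
  Δ           0.05397    -0.08095
  eq            3.986         1.2
  solve Keq expr → x = -0.02698; check Q = 0.1087

Direction: reverse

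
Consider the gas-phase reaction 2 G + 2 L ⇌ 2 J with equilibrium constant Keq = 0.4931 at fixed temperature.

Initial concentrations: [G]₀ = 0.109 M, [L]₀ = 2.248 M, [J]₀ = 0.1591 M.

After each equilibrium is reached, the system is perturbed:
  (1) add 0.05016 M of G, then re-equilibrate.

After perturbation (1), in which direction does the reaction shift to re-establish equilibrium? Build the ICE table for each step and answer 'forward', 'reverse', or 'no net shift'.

Q₀ = 0.4216 vs Keq = 0.4931 ⇒ Q<K, forward
Step 1:
                   G          L          J
  Initial      0.109      2.248     0.1591
  Change   -0.004889  -0.004889   0.004889
  Equil       0.1041      2.243      0.164
  solve Keq expr → x = 0.002445; check Q = 0.4931
Then add 0.05016 M of G.
Step 2:
                   G          L          J
  Initial     0.1543      2.243      0.164
  Change    -0.02967   -0.02967    0.02967
  Equil       0.1246      2.213     0.1937
  solve Keq expr → x = 0.01484; check Q = 0.4931

Direction: forward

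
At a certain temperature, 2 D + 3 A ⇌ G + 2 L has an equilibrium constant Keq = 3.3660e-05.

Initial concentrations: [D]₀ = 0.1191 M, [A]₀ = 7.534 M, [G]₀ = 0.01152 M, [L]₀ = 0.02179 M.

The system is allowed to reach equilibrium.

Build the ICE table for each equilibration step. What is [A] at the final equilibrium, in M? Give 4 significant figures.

Q₀ = 9.0171e-07 vs Keq = 3.3660e-05 ⇒ Q<K, forward
Step 1:
                  D         A         G         L
  I          0.1191     7.534   0.01152   0.02179
  C        -0.03582  -0.05374   0.01791   0.03582
  E         0.08328      7.48   0.02943   0.05761
  solve Keq expr → x = 0.01791; check Q = 3.3660e-05

[A]_eq = 7.48 M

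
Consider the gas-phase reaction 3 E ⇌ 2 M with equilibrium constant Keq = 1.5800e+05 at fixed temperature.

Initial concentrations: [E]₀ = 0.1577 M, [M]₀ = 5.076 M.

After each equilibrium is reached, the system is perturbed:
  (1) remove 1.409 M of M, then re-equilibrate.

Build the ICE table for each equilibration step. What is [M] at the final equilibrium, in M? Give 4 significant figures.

Q₀ = 6570 vs Keq = 1.5800e+05 ⇒ Q<K, forward
Step 1:
                   E          M
  Initial     0.1577      5.076
  Change     -0.1026    0.06838
  Equil      0.05512      5.144
  solve Keq expr → x = 0.03419; check Q = 1.5800e+05
Then remove 1.409 M of M.
Step 2:
                   E          M
  Initial    0.05512      3.735
  Change    -0.01054   0.007024
  Equil      0.04459      3.742
  solve Keq expr → x = 0.003512; check Q = 1.5800e+05

[M]_eq = 3.742 M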